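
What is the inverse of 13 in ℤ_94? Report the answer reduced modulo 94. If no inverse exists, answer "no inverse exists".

29

Run Euclid on (94, 13):
94 = 7×13 + 3
13 = 4×3 + 1
3 = 3×1 + 0
gcd = 1, so the inverse exists. Back-substitute:
1 = 13 − 4·3
1 = −4·94 + 29·13
So 13·29 ≡ 1 (mod 94).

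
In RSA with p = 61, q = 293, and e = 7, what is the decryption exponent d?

2503

φ(n) = (p−1)(q−1) = 60·292 = 17520.
Need d with 7·d ≡ 1 (mod 17520). Apply the extended Euclidean algorithm:
17520 = 2502×7 + 6
7 = 1×6 + 1
6 = 6×1 + 0
Back-substitute:
1 = 7 − 6
1 = −17520 + 2503·7
So 7·2503 ≡ 1 (mod 17520), hence d = 2503.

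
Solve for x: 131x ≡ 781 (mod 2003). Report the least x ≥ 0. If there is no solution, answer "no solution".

1642

First find gcd(131, 2003):
2003 = 15×131 + 38
131 = 3×38 + 17
38 = 2×17 + 4
17 = 4×4 + 1
4 = 4×1 + 0
gcd = 1, so a unique solution mod 2003 exists.
Back-substitute for the Bézout coefficients:
1 = 17 − 4·4
1 = −4·38 + 9·17
1 = 9·131 − 31·38
1 = −31·2003 + 474·131
So 131·(474) ≡ 1 (mod 2003), giving 131⁻¹ ≡ 474.
x ≡ 131⁻¹·781 ≡ 474·781 ≡ 1642 (mod 2003).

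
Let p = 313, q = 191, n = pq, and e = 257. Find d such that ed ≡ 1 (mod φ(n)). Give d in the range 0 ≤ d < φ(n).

φ(n) = (p−1)(q−1) = 312·190 = 59280.
Need d with 257·d ≡ 1 (mod 59280). Apply the extended Euclidean algorithm:
59280 = 230×257 + 170
257 = 1×170 + 87
170 = 1×87 + 83
87 = 1×83 + 4
83 = 20×4 + 3
4 = 1×3 + 1
3 = 3×1 + 0
Back-substitute:
1 = 4 − 3
1 = −83 + 21·4
1 = 21·87 − 22·83
1 = −22·170 + 43·87
1 = 43·257 − 65·170
1 = −65·59280 + 14993·257
So 257·14993 ≡ 1 (mod 59280), hence d = 14993.

14993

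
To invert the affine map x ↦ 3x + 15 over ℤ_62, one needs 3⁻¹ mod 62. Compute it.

Extended Euclidean algorithm:
62 = 20·3 + 2
3 = 1·2 + 1
2 = 2·1 + 0
The gcd is 1. Working backward:
1 = 3 − 2
1 = −62 + 21·3
So 3·21 ≡ 1 (mod 62).

21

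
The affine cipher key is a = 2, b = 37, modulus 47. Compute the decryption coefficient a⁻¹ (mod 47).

24

Extended Euclidean algorithm:
47 = 23×2 + 1
2 = 2×1 + 0
gcd = 1, so the inverse exists. Back-substitute:
1 = 47 − 23·2
So 2·(-23) ≡ 1 (mod 47), and -23 ≡ 24 (mod 47).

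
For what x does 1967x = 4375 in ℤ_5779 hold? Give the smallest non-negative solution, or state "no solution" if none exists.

First find gcd(1967, 5779):
5779 = 2*1967 + 1845
1967 = 1*1845 + 122
1845 = 15*122 + 15
122 = 8*15 + 2
15 = 7*2 + 1
2 = 2*1 + 0
gcd = 1, so a unique solution mod 5779 exists.
Back-substitute for the Bézout coefficients:
1 = 15 − 7·2
1 = −7·122 + 57·15
1 = 57·1845 − 862·122
1 = −862·1967 + 919·1845
1 = 919·5779 − 2700·1967
So 1967·(-2700) ≡ 1 (mod 5779), giving 1967⁻¹ ≡ 3079.
x ≡ 1967⁻¹·4375 ≡ 3079·4375 ≡ 5555 (mod 5779).

5555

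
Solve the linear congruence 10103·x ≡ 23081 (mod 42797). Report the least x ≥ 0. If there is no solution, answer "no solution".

First find gcd(10103, 42797):
42797 = 4·10103 + 2385
10103 = 4·2385 + 563
2385 = 4·563 + 133
563 = 4·133 + 31
133 = 4·31 + 9
31 = 3·9 + 4
9 = 2·4 + 1
4 = 4·1 + 0
gcd = 1, so a unique solution mod 42797 exists.
Back-substitute for the Bézout coefficients:
1 = 9 − 2·4
1 = −2·31 + 7·9
1 = 7·133 − 30·31
1 = −30·563 + 127·133
1 = 127·2385 − 538·563
1 = −538·10103 + 2279·2385
1 = 2279·42797 − 9654·10103
So 10103·(-9654) ≡ 1 (mod 42797), giving 10103⁻¹ ≡ 33143.
x ≡ 10103⁻¹·23081 ≡ 33143·23081 ≡ 20005 (mod 42797).

20005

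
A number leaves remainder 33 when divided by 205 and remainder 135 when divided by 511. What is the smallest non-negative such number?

34883

Write x = 33 + 205·k. Then 205·k ≡ 135 − 33 ≡ 102 (mod 511).
Need 205⁻¹ mod 511. Extended Euclid on (511, 205):
511 = 2×205 + 101
205 = 2×101 + 3
101 = 33×3 + 2
3 = 1×2 + 1
2 = 2×1 + 0
Back-substitute:
1 = 3 − 2
1 = −101 + 34·3
1 = 34·205 − 69·101
1 = −69·511 + 172·205
205⁻¹ ≡ 172 (mod 511), so k ≡ 172·102 ≡ 170 (mod 511).
x = 33 + 205·170 = 34883.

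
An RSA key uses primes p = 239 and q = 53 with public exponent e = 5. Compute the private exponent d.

9901

φ(n) = (p−1)(q−1) = 238·52 = 12376.
Need d with 5·d ≡ 1 (mod 12376). Apply the extended Euclidean algorithm:
12376 = 2475×5 + 1
5 = 5×1 + 0
Back-substitute:
1 = 12376 − 2475·5
So 5·(-2475) ≡ 1 (mod 12376), hence d ≡ -2475 ≡ 9901 (mod 12376).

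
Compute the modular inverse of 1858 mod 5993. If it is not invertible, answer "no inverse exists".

1416

Run Euclid on (5993, 1858):
5993 = 3×1858 + 419
1858 = 4×419 + 182
419 = 2×182 + 55
182 = 3×55 + 17
55 = 3×17 + 4
17 = 4×4 + 1
4 = 4×1 + 0
The gcd is 1. Working backward:
1 = 17 − 4·4
1 = −4·55 + 13·17
1 = 13·182 − 43·55
1 = −43·419 + 99·182
1 = 99·1858 − 439·419
1 = −439·5993 + 1416·1858
So 1858·1416 ≡ 1 (mod 5993).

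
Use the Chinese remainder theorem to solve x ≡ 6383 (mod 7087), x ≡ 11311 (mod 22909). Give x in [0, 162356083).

Write x = 6383 + 7087·k. Then 7087·k ≡ 11311 − 6383 ≡ 4928 (mod 22909).
Need 7087⁻¹ mod 22909. Extended Euclid on (22909, 7087):
22909 = 3×7087 + 1648
7087 = 4×1648 + 495
1648 = 3×495 + 163
495 = 3×163 + 6
163 = 27×6 + 1
6 = 6×1 + 0
Back-substitute:
1 = 163 − 27·6
1 = −27·495 + 82·163
1 = 82·1648 − 273·495
1 = −273·7087 + 1174·1648
1 = 1174·22909 − 3795·7087
7087⁻¹ ≡ 19114 (mod 22909), so k ≡ 19114·4928 ≡ 14893 (mod 22909).
x = 6383 + 7087·14893 = 105553074.

105553074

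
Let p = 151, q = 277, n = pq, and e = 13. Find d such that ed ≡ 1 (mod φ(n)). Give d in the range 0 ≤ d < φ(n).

φ(n) = (p−1)(q−1) = 150·276 = 41400.
Need d with 13·d ≡ 1 (mod 41400). Apply the extended Euclidean algorithm:
41400 = 3184·13 + 8
13 = 1·8 + 5
8 = 1·5 + 3
5 = 1·3 + 2
3 = 1·2 + 1
2 = 2·1 + 0
Back-substitute:
1 = 3 − 2
1 = −5 + 2·3
1 = 2·8 − 3·5
1 = −3·13 + 5·8
1 = 5·41400 − 15923·13
So 13·(-15923) ≡ 1 (mod 41400), hence d ≡ -15923 ≡ 25477 (mod 41400).

25477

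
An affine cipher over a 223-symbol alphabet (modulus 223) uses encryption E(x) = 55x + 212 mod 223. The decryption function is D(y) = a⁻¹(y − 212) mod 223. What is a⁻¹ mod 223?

73

Run Euclid on (223, 55):
223 = 4·55 + 3
55 = 18·3 + 1
3 = 3·1 + 0
Since gcd(55, 223) = 1, back-substitute to write 1 as a combination:
1 = 55 − 18·3
1 = −18·223 + 73·55
So 55·73 ≡ 1 (mod 223).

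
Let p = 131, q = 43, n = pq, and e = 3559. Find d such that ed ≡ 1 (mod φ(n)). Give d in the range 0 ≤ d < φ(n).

φ(n) = (p−1)(q−1) = 130·42 = 5460.
Need d with 3559·d ≡ 1 (mod 5460). Apply the extended Euclidean algorithm:
5460 = 1×3559 + 1901
3559 = 1×1901 + 1658
1901 = 1×1658 + 243
1658 = 6×243 + 200
243 = 1×200 + 43
200 = 4×43 + 28
43 = 1×28 + 15
28 = 1×15 + 13
15 = 1×13 + 2
13 = 6×2 + 1
2 = 2×1 + 0
Back-substitute:
1 = 13 − 6·2
1 = −6·15 + 7·13
1 = 7·28 − 13·15
1 = −13·43 + 20·28
1 = 20·200 − 93·43
1 = −93·243 + 113·200
1 = 113·1658 − 771·243
1 = −771·1901 + 884·1658
1 = 884·3559 − 1655·1901
1 = −1655·5460 + 2539·3559
So 3559·2539 ≡ 1 (mod 5460), hence d = 2539.

2539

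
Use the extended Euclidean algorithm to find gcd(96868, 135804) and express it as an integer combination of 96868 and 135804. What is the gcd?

Euclidean algorithm:
135804 = 1·96868 + 38936
96868 = 2·38936 + 18996
38936 = 2·18996 + 944
18996 = 20·944 + 116
944 = 8·116 + 16
116 = 7·16 + 4
16 = 4·4 + 0
gcd(96868, 135804) = 4.
Back-substituting:
4 = 116 − 7·16
4 = −7·944 + 57·116
4 = 57·18996 − 1147·944
4 = −1147·38936 + 2351·18996
4 = 2351·96868 − 5849·38936
4 = −5849·135804 + 8200·96868
So 4 = (-5849)·135804 + (8200)·96868.

4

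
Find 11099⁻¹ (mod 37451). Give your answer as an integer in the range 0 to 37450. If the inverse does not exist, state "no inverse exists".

Extended Euclidean algorithm:
37451 = 3·11099 + 4154
11099 = 2·4154 + 2791
4154 = 1·2791 + 1363
2791 = 2·1363 + 65
1363 = 20·65 + 63
65 = 1·63 + 2
63 = 31·2 + 1
2 = 2·1 + 0
The gcd is 1. Working backward:
1 = 63 − 31·2
1 = −31·65 + 32·63
1 = 32·1363 − 671·65
1 = −671·2791 + 1374·1363
1 = 1374·4154 − 2045·2791
1 = −2045·11099 + 5464·4154
1 = 5464·37451 − 18437·11099
Thus 11099·(-18437) ≡ 1 (mod 37451); reducing, -18437 mod 37451 = 19014.

19014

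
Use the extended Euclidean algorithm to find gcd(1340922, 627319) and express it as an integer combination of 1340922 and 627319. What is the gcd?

11

Apply Euclid's algorithm to 1340922 and 627319:
1340922 = 2·627319 + 86284
627319 = 7·86284 + 23331
86284 = 3·23331 + 16291
23331 = 1·16291 + 7040
16291 = 2·7040 + 2211
7040 = 3·2211 + 407
2211 = 5·407 + 176
407 = 2·176 + 55
176 = 3·55 + 11
55 = 5·11 + 0
gcd(1340922, 627319) = 11.
Working backward:
11 = 176 − 3·55
11 = −3·407 + 7·176
11 = 7·2211 − 38·407
11 = −38·7040 + 121·2211
11 = 121·16291 − 280·7040
11 = −280·23331 + 401·16291
11 = 401·86284 − 1483·23331
11 = −1483·627319 + 10782·86284
11 = 10782·1340922 − 23047·627319
So 11 = (10782)·1340922 + (-23047)·627319.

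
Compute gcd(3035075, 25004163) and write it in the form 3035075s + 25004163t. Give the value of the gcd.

1

Repeated division:
25004163 = 8·3035075 + 723563
3035075 = 4·723563 + 140823
723563 = 5·140823 + 19448
140823 = 7·19448 + 4687
19448 = 4·4687 + 700
4687 = 6·700 + 487
700 = 1·487 + 213
487 = 2·213 + 61
213 = 3·61 + 30
61 = 2·30 + 1
30 = 30·1 + 0
gcd(3035075, 25004163) = 1.
Working backward:
1 = 61 − 2·30
1 = −2·213 + 7·61
1 = 7·487 − 16·213
1 = −16·700 + 23·487
1 = 23·4687 − 154·700
1 = −154·19448 + 639·4687
1 = 639·140823 − 4627·19448
1 = −4627·723563 + 23774·140823
1 = 23774·3035075 − 99723·723563
1 = −99723·25004163 + 821558·3035075
So 1 = (-99723)·25004163 + (821558)·3035075.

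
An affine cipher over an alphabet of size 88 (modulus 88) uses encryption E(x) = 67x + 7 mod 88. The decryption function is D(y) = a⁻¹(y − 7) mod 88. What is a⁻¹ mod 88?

67

Extended Euclidean algorithm:
88 = 1*67 + 21
67 = 3*21 + 4
21 = 5*4 + 1
4 = 4*1 + 0
The gcd is 1. Working backward:
1 = 21 − 5·4
1 = −5·67 + 16·21
1 = 16·88 − 21·67
Hence 67⁻¹ ≡ -21 ≡ 67 (mod 88).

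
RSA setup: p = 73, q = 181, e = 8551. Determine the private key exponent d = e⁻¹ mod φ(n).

φ(n) = (p−1)(q−1) = 72·180 = 12960.
Need d with 8551·d ≡ 1 (mod 12960). Apply the extended Euclidean algorithm:
12960 = 1·8551 + 4409
8551 = 1·4409 + 4142
4409 = 1·4142 + 267
4142 = 15·267 + 137
267 = 1·137 + 130
137 = 1·130 + 7
130 = 18·7 + 4
7 = 1·4 + 3
4 = 1·3 + 1
3 = 3·1 + 0
Back-substitute:
1 = 4 − 3
1 = −7 + 2·4
1 = 2·130 − 37·7
1 = −37·137 + 39·130
1 = 39·267 − 76·137
1 = −76·4142 + 1179·267
1 = 1179·4409 − 1255·4142
1 = −1255·8551 + 2434·4409
1 = 2434·12960 − 3689·8551
So 8551·(-3689) ≡ 1 (mod 12960), hence d ≡ -3689 ≡ 9271 (mod 12960).

9271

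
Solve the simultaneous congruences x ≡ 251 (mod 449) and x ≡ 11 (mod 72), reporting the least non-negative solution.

Write x = 251 + 449·k. Then 449·k ≡ 11 − 251 ≡ 48 (mod 72).
Need 449⁻¹ mod 72. Extended Euclid on (72, 17):
72 = 4·17 + 4
17 = 4·4 + 1
4 = 4·1 + 0
Back-substitute:
1 = 17 − 4·4
1 = −4·72 + 17·17
449⁻¹ ≡ 17 (mod 72), so k ≡ 17·48 ≡ 24 (mod 72).
x = 251 + 449·24 = 11027.

11027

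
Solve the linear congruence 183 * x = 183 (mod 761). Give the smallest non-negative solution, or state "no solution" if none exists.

1

First find gcd(183, 761):
761 = 4·183 + 29
183 = 6·29 + 9
29 = 3·9 + 2
9 = 4·2 + 1
2 = 2·1 + 0
gcd = 1, so a unique solution mod 761 exists.
Back-substitute for the Bézout coefficients:
1 = 9 − 4·2
1 = −4·29 + 13·9
1 = 13·183 − 82·29
1 = −82·761 + 341·183
So 183·(341) ≡ 1 (mod 761), giving 183⁻¹ ≡ 341.
x ≡ 183⁻¹·183 ≡ 341·183 ≡ 1 (mod 761).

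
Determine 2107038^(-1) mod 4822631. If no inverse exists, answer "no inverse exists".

gcd(4822631, 2107038) by repeated division:
4822631 = 2*2107038 + 608555
2107038 = 3*608555 + 281373
608555 = 2*281373 + 45809
281373 = 6*45809 + 6519
45809 = 7*6519 + 176
6519 = 37*176 + 7
176 = 25*7 + 1
7 = 7*1 + 0
gcd = 1, so the inverse exists. Back-substitute:
1 = 176 − 25·7
1 = −25·6519 + 926·176
1 = 926·45809 − 6507·6519
1 = −6507·281373 + 39968·45809
1 = 39968·608555 − 86443·281373
1 = −86443·2107038 + 299297·608555
1 = 299297·4822631 − 685037·2107038
Thus 2107038·(-685037) ≡ 1 (mod 4822631); reducing, -685037 mod 4822631 = 4137594.

4137594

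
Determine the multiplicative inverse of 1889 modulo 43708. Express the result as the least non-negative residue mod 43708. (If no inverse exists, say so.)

13397

gcd(43708, 1889) by repeated division:
43708 = 23*1889 + 261
1889 = 7*261 + 62
261 = 4*62 + 13
62 = 4*13 + 10
13 = 1*10 + 3
10 = 3*3 + 1
3 = 3*1 + 0
Since gcd(1889, 43708) = 1, back-substitute to write 1 as a combination:
1 = 10 − 3·3
1 = −3·13 + 4·10
1 = 4·62 − 19·13
1 = −19·261 + 80·62
1 = 80·1889 − 579·261
1 = −579·43708 + 13397·1889
So 1889·13397 ≡ 1 (mod 43708).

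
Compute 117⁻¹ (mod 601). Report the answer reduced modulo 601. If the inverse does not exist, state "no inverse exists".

488

Extended Euclidean algorithm:
601 = 5*117 + 16
117 = 7*16 + 5
16 = 3*5 + 1
5 = 5*1 + 0
The gcd is 1. Working backward:
1 = 16 − 3·5
1 = −3·117 + 22·16
1 = 22·601 − 113·117
Hence 117⁻¹ ≡ -113 ≡ 488 (mod 601).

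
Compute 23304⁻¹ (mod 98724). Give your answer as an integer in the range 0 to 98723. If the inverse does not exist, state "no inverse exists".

Compute gcd(23304, 98724):
98724 = 4×23304 + 5508
23304 = 4×5508 + 1272
5508 = 4×1272 + 420
1272 = 3×420 + 12
420 = 35×12 + 0
gcd(23304, 98724) = 12 ≠ 1, so 23304 has no multiplicative inverse modulo 98724.

no inverse exists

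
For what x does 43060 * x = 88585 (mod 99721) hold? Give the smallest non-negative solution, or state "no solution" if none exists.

9995

First find gcd(43060, 99721):
99721 = 2·43060 + 13601
43060 = 3·13601 + 2257
13601 = 6·2257 + 59
2257 = 38·59 + 15
59 = 3·15 + 14
15 = 1·14 + 1
14 = 14·1 + 0
gcd = 1, so a unique solution mod 99721 exists.
Back-substitute for the Bézout coefficients:
1 = 15 − 14
1 = −59 + 4·15
1 = 4·2257 − 153·59
1 = −153·13601 + 922·2257
1 = 922·43060 − 2919·13601
1 = −2919·99721 + 6760·43060
So 43060·(6760) ≡ 1 (mod 99721), giving 43060⁻¹ ≡ 6760.
x ≡ 43060⁻¹·88585 ≡ 6760·88585 ≡ 9995 (mod 99721).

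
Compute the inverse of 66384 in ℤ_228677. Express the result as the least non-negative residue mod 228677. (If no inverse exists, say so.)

Apply the Euclidean algorithm to 228677 and 66384:
228677 = 3·66384 + 29525
66384 = 2·29525 + 7334
29525 = 4·7334 + 189
7334 = 38·189 + 152
189 = 1·152 + 37
152 = 4·37 + 4
37 = 9·4 + 1
4 = 4·1 + 0
The gcd is 1. Working backward:
1 = 37 − 9·4
1 = −9·152 + 37·37
1 = 37·189 − 46·152
1 = −46·7334 + 1785·189
1 = 1785·29525 − 7186·7334
1 = −7186·66384 + 16157·29525
1 = 16157·228677 − 55657·66384
Hence 66384⁻¹ ≡ -55657 ≡ 173020 (mod 228677).

173020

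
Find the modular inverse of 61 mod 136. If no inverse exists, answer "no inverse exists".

gcd(136, 61) by repeated division:
136 = 2×61 + 14
61 = 4×14 + 5
14 = 2×5 + 4
5 = 1×4 + 1
4 = 4×1 + 0
The gcd is 1. Working backward:
1 = 5 − 4
1 = −14 + 3·5
1 = 3·61 − 13·14
1 = −13·136 + 29·61
So 61·29 ≡ 1 (mod 136).

29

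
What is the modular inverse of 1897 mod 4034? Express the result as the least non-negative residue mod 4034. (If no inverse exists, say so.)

Extended Euclidean algorithm:
4034 = 2·1897 + 240
1897 = 7·240 + 217
240 = 1·217 + 23
217 = 9·23 + 10
23 = 2·10 + 3
10 = 3·3 + 1
3 = 3·1 + 0
Since gcd(1897, 4034) = 1, back-substitute to write 1 as a combination:
1 = 10 − 3·3
1 = −3·23 + 7·10
1 = 7·217 − 66·23
1 = −66·240 + 73·217
1 = 73·1897 − 577·240
1 = −577·4034 + 1227·1897
So 1897·1227 ≡ 1 (mod 4034).

1227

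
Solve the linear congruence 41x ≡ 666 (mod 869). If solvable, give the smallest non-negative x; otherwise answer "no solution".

207

First find gcd(41, 869):
869 = 21×41 + 8
41 = 5×8 + 1
8 = 8×1 + 0
gcd = 1, so a unique solution mod 869 exists.
Back-substitute for the Bézout coefficients:
1 = 41 − 5·8
1 = −5·869 + 106·41
So 41·(106) ≡ 1 (mod 869), giving 41⁻¹ ≡ 106.
x ≡ 41⁻¹·666 ≡ 106·666 ≡ 207 (mod 869).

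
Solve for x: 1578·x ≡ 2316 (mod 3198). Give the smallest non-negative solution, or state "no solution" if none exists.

42

First find gcd(1578, 3198):
3198 = 2*1578 + 42
1578 = 37*42 + 24
42 = 1*24 + 18
24 = 1*18 + 6
18 = 3*6 + 0
gcd = 6 and 6 | 2316, so solutions exist. Divide through by 6: 263x ≡ 386 (mod 533).
Now find 263⁻¹ mod 533:
533 = 2*263 + 7
263 = 37*7 + 4
7 = 1*4 + 3
4 = 1*3 + 1
3 = 3*1 + 0
Back-substitute:
1 = 4 − 3
1 = −7 + 2·4
1 = 2·263 − 75·7
1 = −75·533 + 152·263
So 263⁻¹ ≡ 152 (mod 533).
Then x ≡ 152·386 ≡ 42 (mod 533); the smallest non-negative solution is x = 42.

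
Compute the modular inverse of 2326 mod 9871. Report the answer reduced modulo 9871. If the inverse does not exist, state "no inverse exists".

Run Euclid on (9871, 2326):
9871 = 4·2326 + 567
2326 = 4·567 + 58
567 = 9·58 + 45
58 = 1·45 + 13
45 = 3·13 + 6
13 = 2·6 + 1
6 = 6·1 + 0
Since gcd(2326, 9871) = 1, back-substitute to write 1 as a combination:
1 = 13 − 2·6
1 = −2·45 + 7·13
1 = 7·58 − 9·45
1 = −9·567 + 88·58
1 = 88·2326 − 361·567
1 = −361·9871 + 1532·2326
So 2326·1532 ≡ 1 (mod 9871).

1532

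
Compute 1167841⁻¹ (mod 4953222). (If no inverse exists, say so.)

1113859

Run Euclid on (4953222, 1167841):
4953222 = 4*1167841 + 281858
1167841 = 4*281858 + 40409
281858 = 6*40409 + 39404
40409 = 1*39404 + 1005
39404 = 39*1005 + 209
1005 = 4*209 + 169
209 = 1*169 + 40
169 = 4*40 + 9
40 = 4*9 + 4
9 = 2*4 + 1
4 = 4*1 + 0
gcd = 1, so the inverse exists. Back-substitute:
1 = 9 − 2·4
1 = −2·40 + 9·9
1 = 9·169 − 38·40
1 = −38·209 + 47·169
1 = 47·1005 − 226·209
1 = −226·39404 + 8861·1005
1 = 8861·40409 − 9087·39404
1 = −9087·281858 + 63383·40409
1 = 63383·1167841 − 262619·281858
1 = −262619·4953222 + 1113859·1167841
So 1167841·1113859 ≡ 1 (mod 4953222).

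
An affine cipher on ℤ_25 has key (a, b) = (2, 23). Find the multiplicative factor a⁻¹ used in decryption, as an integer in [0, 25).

Apply the Euclidean algorithm to 25 and 2:
25 = 12×2 + 1
2 = 2×1 + 0
gcd = 1, so the inverse exists. Back-substitute:
1 = 25 − 12·2
Thus 2·(-12) ≡ 1 (mod 25); reducing, -12 mod 25 = 13.

13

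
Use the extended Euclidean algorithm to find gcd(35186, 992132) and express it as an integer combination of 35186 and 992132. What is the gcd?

Apply Euclid's algorithm to 992132 and 35186:
992132 = 28·35186 + 6924
35186 = 5·6924 + 566
6924 = 12·566 + 132
566 = 4·132 + 38
132 = 3·38 + 18
38 = 2·18 + 2
18 = 9·2 + 0
gcd(35186, 992132) = 2.
Back-substituting:
2 = 38 − 2·18
2 = −2·132 + 7·38
2 = 7·566 − 30·132
2 = −30·6924 + 367·566
2 = 367·35186 − 1865·6924
2 = −1865·992132 + 52587·35186
So 2 = (-1865)·992132 + (52587)·35186.

2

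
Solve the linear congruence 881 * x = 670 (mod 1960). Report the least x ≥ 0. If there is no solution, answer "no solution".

First find gcd(881, 1960):
1960 = 2·881 + 198
881 = 4·198 + 89
198 = 2·89 + 20
89 = 4·20 + 9
20 = 2·9 + 2
9 = 4·2 + 1
2 = 2·1 + 0
gcd = 1, so a unique solution mod 1960 exists.
Back-substitute for the Bézout coefficients:
1 = 9 − 4·2
1 = −4·20 + 9·9
1 = 9·89 − 40·20
1 = −40·198 + 89·89
1 = 89·881 − 396·198
1 = −396·1960 + 881·881
So 881·(881) ≡ 1 (mod 1960), giving 881⁻¹ ≡ 881.
x ≡ 881⁻¹·670 ≡ 881·670 ≡ 310 (mod 1960).

310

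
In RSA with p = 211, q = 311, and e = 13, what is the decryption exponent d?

50077

φ(n) = (p−1)(q−1) = 210·310 = 65100.
Need d with 13·d ≡ 1 (mod 65100). Apply the extended Euclidean algorithm:
65100 = 5007·13 + 9
13 = 1·9 + 4
9 = 2·4 + 1
4 = 4·1 + 0
Back-substitute:
1 = 9 − 2·4
1 = −2·13 + 3·9
1 = 3·65100 − 15023·13
So 13·(-15023) ≡ 1 (mod 65100), hence d ≡ -15023 ≡ 50077 (mod 65100).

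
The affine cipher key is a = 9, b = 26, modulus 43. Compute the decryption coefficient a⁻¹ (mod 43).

Apply the Euclidean algorithm to 43 and 9:
43 = 4·9 + 7
9 = 1·7 + 2
7 = 3·2 + 1
2 = 2·1 + 0
gcd = 1, so the inverse exists. Back-substitute:
1 = 7 − 3·2
1 = −3·9 + 4·7
1 = 4·43 − 19·9
Hence 9⁻¹ ≡ -19 ≡ 24 (mod 43).

24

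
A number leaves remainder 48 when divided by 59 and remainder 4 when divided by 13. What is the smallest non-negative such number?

225

Write x = 48 + 59·k. Then 59·k ≡ 4 − 48 ≡ 8 (mod 13).
Need 59⁻¹ mod 13. Extended Euclid on (13, 7):
13 = 1*7 + 6
7 = 1*6 + 1
6 = 6*1 + 0
Back-substitute:
1 = 7 − 6
1 = −13 + 2·7
59⁻¹ ≡ 2 (mod 13), so k ≡ 2·8 ≡ 3 (mod 13).
x = 48 + 59·3 = 225.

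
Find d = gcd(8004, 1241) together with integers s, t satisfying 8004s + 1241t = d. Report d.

1

Repeated division:
8004 = 6*1241 + 558
1241 = 2*558 + 125
558 = 4*125 + 58
125 = 2*58 + 9
58 = 6*9 + 4
9 = 2*4 + 1
4 = 4*1 + 0
gcd(8004, 1241) = 1.
Express as a combination:
1 = 9 − 2·4
1 = −2·58 + 13·9
1 = 13·125 − 28·58
1 = −28·558 + 125·125
1 = 125·1241 − 278·558
1 = −278·8004 + 1793·1241
So 1 = (-278)·8004 + (1793)·1241.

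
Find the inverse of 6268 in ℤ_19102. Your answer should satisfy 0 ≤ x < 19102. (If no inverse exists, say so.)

no inverse exists

Euclidean algorithm on 19102, 6268:
19102 = 3·6268 + 298
6268 = 21·298 + 10
298 = 29·10 + 8
10 = 1·8 + 2
8 = 4·2 + 0
Since gcd = 2 > 1, 6268 is not a unit mod 19102.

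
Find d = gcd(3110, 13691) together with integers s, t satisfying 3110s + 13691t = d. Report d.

1

Euclidean algorithm:
13691 = 4*3110 + 1251
3110 = 2*1251 + 608
1251 = 2*608 + 35
608 = 17*35 + 13
35 = 2*13 + 9
13 = 1*9 + 4
9 = 2*4 + 1
4 = 4*1 + 0
gcd(3110, 13691) = 1.
Working backward:
1 = 9 − 2·4
1 = −2·13 + 3·9
1 = 3·35 − 8·13
1 = −8·608 + 139·35
1 = 139·1251 − 286·608
1 = −286·3110 + 711·1251
1 = 711·13691 − 3130·3110
So 1 = (711)·13691 + (-3130)·3110.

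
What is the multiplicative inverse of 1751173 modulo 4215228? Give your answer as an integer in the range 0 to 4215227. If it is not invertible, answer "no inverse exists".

1266049

Extended Euclidean algorithm:
4215228 = 2×1751173 + 712882
1751173 = 2×712882 + 325409
712882 = 2×325409 + 62064
325409 = 5×62064 + 15089
62064 = 4×15089 + 1708
15089 = 8×1708 + 1425
1708 = 1×1425 + 283
1425 = 5×283 + 10
283 = 28×10 + 3
10 = 3×3 + 1
3 = 3×1 + 0
Since gcd(1751173, 4215228) = 1, back-substitute to write 1 as a combination:
1 = 10 − 3·3
1 = −3·283 + 85·10
1 = 85·1425 − 428·283
1 = −428·1708 + 513·1425
1 = 513·15089 − 4532·1708
1 = −4532·62064 + 18641·15089
1 = 18641·325409 − 97737·62064
1 = −97737·712882 + 214115·325409
1 = 214115·1751173 − 525967·712882
1 = −525967·4215228 + 1266049·1751173
So 1751173·1266049 ≡ 1 (mod 4215228).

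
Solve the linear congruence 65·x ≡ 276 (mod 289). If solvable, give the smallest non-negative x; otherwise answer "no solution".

First find gcd(65, 289):
289 = 4*65 + 29
65 = 2*29 + 7
29 = 4*7 + 1
7 = 7*1 + 0
gcd = 1, so a unique solution mod 289 exists.
Back-substitute for the Bézout coefficients:
1 = 29 − 4·7
1 = −4·65 + 9·29
1 = 9·289 − 40·65
So 65·(-40) ≡ 1 (mod 289), giving 65⁻¹ ≡ 249.
x ≡ 65⁻¹·276 ≡ 249·276 ≡ 231 (mod 289).

231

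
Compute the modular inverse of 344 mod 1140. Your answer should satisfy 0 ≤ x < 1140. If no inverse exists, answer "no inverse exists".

Euclidean algorithm on 1140, 344:
1140 = 3×344 + 108
344 = 3×108 + 20
108 = 5×20 + 8
20 = 2×8 + 4
8 = 2×4 + 0
Since gcd = 4 > 1, 344 is not a unit mod 1140.

no inverse exists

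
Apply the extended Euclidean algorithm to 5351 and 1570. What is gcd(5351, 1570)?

Apply Euclid's algorithm to 5351 and 1570:
5351 = 3·1570 + 641
1570 = 2·641 + 288
641 = 2·288 + 65
288 = 4·65 + 28
65 = 2·28 + 9
28 = 3·9 + 1
9 = 9·1 + 0
gcd(5351, 1570) = 1.
Back-substituting:
1 = 28 − 3·9
1 = −3·65 + 7·28
1 = 7·288 − 31·65
1 = −31·641 + 69·288
1 = 69·1570 − 169·641
1 = −169·5351 + 576·1570
So 1 = (-169)·5351 + (576)·1570.

1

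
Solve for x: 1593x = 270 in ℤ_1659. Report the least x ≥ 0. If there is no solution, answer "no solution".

First find gcd(1593, 1659):
1659 = 1·1593 + 66
1593 = 24·66 + 9
66 = 7·9 + 3
9 = 3·3 + 0
gcd = 3 and 3 | 270, so solutions exist. Divide through by 3: 531x ≡ 90 (mod 553).
Now find 531⁻¹ mod 553:
553 = 1×531 + 22
531 = 24×22 + 3
22 = 7×3 + 1
3 = 3×1 + 0
Back-substitute:
1 = 22 − 7·3
1 = −7·531 + 169·22
1 = 169·553 − 176·531
So 531·(-176) ≡ 1 (mod 553), i.e. 531⁻¹ ≡ 377.
Then x ≡ 377·90 ≡ 197 (mod 553); the smallest non-negative solution is x = 197.

197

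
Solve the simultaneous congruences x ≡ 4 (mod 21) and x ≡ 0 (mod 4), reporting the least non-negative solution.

Write x = 4 + 21·k. Then 21·k ≡ 0 − 4 ≡ 0 (mod 4).
Need 21⁻¹ mod 4. Extended Euclid on (4, 1):
4 = 4×1 + 0
21⁻¹ ≡ 1 (mod 4), so k ≡ 1·0 ≡ 0 (mod 4).
x = 4 + 21·0 = 4.

4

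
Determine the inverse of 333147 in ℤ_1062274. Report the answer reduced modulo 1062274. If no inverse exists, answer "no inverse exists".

720513

Extended Euclidean algorithm:
1062274 = 3·333147 + 62833
333147 = 5·62833 + 18982
62833 = 3·18982 + 5887
18982 = 3·5887 + 1321
5887 = 4·1321 + 603
1321 = 2·603 + 115
603 = 5·115 + 28
115 = 4·28 + 3
28 = 9·3 + 1
3 = 3·1 + 0
The gcd is 1. Working backward:
1 = 28 − 9·3
1 = −9·115 + 37·28
1 = 37·603 − 194·115
1 = −194·1321 + 425·603
1 = 425·5887 − 1894·1321
1 = −1894·18982 + 6107·5887
1 = 6107·62833 − 20215·18982
1 = −20215·333147 + 107182·62833
1 = 107182·1062274 − 341761·333147
Thus 333147·(-341761) ≡ 1 (mod 1062274); reducing, -341761 mod 1062274 = 720513.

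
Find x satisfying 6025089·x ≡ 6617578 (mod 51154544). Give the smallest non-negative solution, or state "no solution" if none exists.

gcd(6025089, 51154544):
51154544 = 8×6025089 + 2953832
6025089 = 2×2953832 + 117425
2953832 = 25×117425 + 18207
117425 = 6×18207 + 8183
18207 = 2×8183 + 1841
8183 = 4×1841 + 819
1841 = 2×819 + 203
819 = 4×203 + 7
203 = 29×7 + 0
gcd = 7, but 7 ∤ 6617578, so the congruence has no solution.

no solution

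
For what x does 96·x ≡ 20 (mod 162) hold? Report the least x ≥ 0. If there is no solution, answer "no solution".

gcd(96, 162):
162 = 1·96 + 66
96 = 1·66 + 30
66 = 2·30 + 6
30 = 5·6 + 0
gcd = 6, but 6 ∤ 20, so the congruence has no solution.

no solution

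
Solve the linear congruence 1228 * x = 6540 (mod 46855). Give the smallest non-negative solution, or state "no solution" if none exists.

First find gcd(1228, 46855):
46855 = 38·1228 + 191
1228 = 6·191 + 82
191 = 2·82 + 27
82 = 3·27 + 1
27 = 27·1 + 0
gcd = 1, so a unique solution mod 46855 exists.
Back-substitute for the Bézout coefficients:
1 = 82 − 3·27
1 = −3·191 + 7·82
1 = 7·1228 − 45·191
1 = −45·46855 + 1717·1228
So 1228·(1717) ≡ 1 (mod 46855), giving 1228⁻¹ ≡ 1717.
x ≡ 1228⁻¹·6540 ≡ 1717·6540 ≡ 30835 (mod 46855).

30835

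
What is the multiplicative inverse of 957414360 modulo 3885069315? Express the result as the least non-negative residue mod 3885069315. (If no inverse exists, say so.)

Euclidean algorithm on 3885069315, 957414360:
3885069315 = 4*957414360 + 55411875
957414360 = 17*55411875 + 15412485
55411875 = 3*15412485 + 9174420
15412485 = 1*9174420 + 6238065
9174420 = 1*6238065 + 2936355
6238065 = 2*2936355 + 365355
2936355 = 8*365355 + 13515
365355 = 27*13515 + 450
13515 = 30*450 + 15
450 = 30*15 + 0
Since gcd = 15 > 1, 957414360 is not a unit mod 3885069315.

no inverse exists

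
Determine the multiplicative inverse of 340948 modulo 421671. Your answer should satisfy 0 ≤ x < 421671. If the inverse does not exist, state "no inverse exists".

Run Euclid on (421671, 340948):
421671 = 1·340948 + 80723
340948 = 4·80723 + 18056
80723 = 4·18056 + 8499
18056 = 2·8499 + 1058
8499 = 8·1058 + 35
1058 = 30·35 + 8
35 = 4·8 + 3
8 = 2·3 + 2
3 = 1·2 + 1
2 = 2·1 + 0
Since gcd(340948, 421671) = 1, back-substitute to write 1 as a combination:
1 = 3 − 2
1 = −8 + 3·3
1 = 3·35 − 13·8
1 = −13·1058 + 393·35
1 = 393·8499 − 3157·1058
1 = −3157·18056 + 6707·8499
1 = 6707·80723 − 29985·18056
1 = −29985·340948 + 126647·80723
1 = 126647·421671 − 156632·340948
Thus 340948·(-156632) ≡ 1 (mod 421671); reducing, -156632 mod 421671 = 265039.

265039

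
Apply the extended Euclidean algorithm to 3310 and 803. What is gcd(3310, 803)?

Euclidean algorithm:
3310 = 4*803 + 98
803 = 8*98 + 19
98 = 5*19 + 3
19 = 6*3 + 1
3 = 3*1 + 0
gcd(3310, 803) = 1.
Express as a combination:
1 = 19 − 6·3
1 = −6·98 + 31·19
1 = 31·803 − 254·98
1 = −254·3310 + 1047·803
So 1 = (-254)·3310 + (1047)·803.

1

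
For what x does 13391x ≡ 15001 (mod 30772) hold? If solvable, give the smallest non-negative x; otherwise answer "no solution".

2391

First find gcd(13391, 30772):
30772 = 2·13391 + 3990
13391 = 3·3990 + 1421
3990 = 2·1421 + 1148
1421 = 1·1148 + 273
1148 = 4·273 + 56
273 = 4·56 + 49
56 = 1·49 + 7
49 = 7·7 + 0
gcd = 7 and 7 | 15001, so solutions exist. Divide through by 7: 1913x ≡ 2143 (mod 4396).
Now find 1913⁻¹ mod 4396:
4396 = 2*1913 + 570
1913 = 3*570 + 203
570 = 2*203 + 164
203 = 1*164 + 39
164 = 4*39 + 8
39 = 4*8 + 7
8 = 1*7 + 1
7 = 7*1 + 0
Back-substitute:
1 = 8 − 7
1 = −39 + 5·8
1 = 5·164 − 21·39
1 = −21·203 + 26·164
1 = 26·570 − 73·203
1 = −73·1913 + 245·570
1 = 245·4396 − 563·1913
So 1913·(-563) ≡ 1 (mod 4396), i.e. 1913⁻¹ ≡ 3833.
Then x ≡ 3833·2143 ≡ 2391 (mod 4396); the smallest non-negative solution is x = 2391.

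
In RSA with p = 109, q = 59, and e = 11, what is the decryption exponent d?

φ(n) = (p−1)(q−1) = 108·58 = 6264.
Need d with 11·d ≡ 1 (mod 6264). Apply the extended Euclidean algorithm:
6264 = 569*11 + 5
11 = 2*5 + 1
5 = 5*1 + 0
Back-substitute:
1 = 11 − 2·5
1 = −2·6264 + 1139·11
So 11·1139 ≡ 1 (mod 6264), hence d = 1139.

1139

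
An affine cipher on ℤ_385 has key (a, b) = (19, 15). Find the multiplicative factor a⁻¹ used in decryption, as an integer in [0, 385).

gcd(385, 19) by repeated division:
385 = 20×19 + 5
19 = 3×5 + 4
5 = 1×4 + 1
4 = 4×1 + 0
Since gcd(19, 385) = 1, back-substitute to write 1 as a combination:
1 = 5 − 4
1 = −19 + 4·5
1 = 4·385 − 81·19
Thus 19·(-81) ≡ 1 (mod 385); reducing, -81 mod 385 = 304.

304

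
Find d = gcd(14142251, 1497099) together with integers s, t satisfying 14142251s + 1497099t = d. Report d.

1

Repeated division:
14142251 = 9*1497099 + 668360
1497099 = 2*668360 + 160379
668360 = 4*160379 + 26844
160379 = 5*26844 + 26159
26844 = 1*26159 + 685
26159 = 38*685 + 129
685 = 5*129 + 40
129 = 3*40 + 9
40 = 4*9 + 4
9 = 2*4 + 1
4 = 4*1 + 0
gcd(14142251, 1497099) = 1.
Back-substituting:
1 = 9 − 2·4
1 = −2·40 + 9·9
1 = 9·129 − 29·40
1 = −29·685 + 154·129
1 = 154·26159 − 5881·685
1 = −5881·26844 + 6035·26159
1 = 6035·160379 − 36056·26844
1 = −36056·668360 + 150259·160379
1 = 150259·1497099 − 336574·668360
1 = −336574·14142251 + 3179425·1497099
So 1 = (-336574)·14142251 + (3179425)·1497099.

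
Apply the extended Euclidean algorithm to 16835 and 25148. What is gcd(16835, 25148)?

Apply Euclid's algorithm to 25148 and 16835:
25148 = 1·16835 + 8313
16835 = 2·8313 + 209
8313 = 39·209 + 162
209 = 1·162 + 47
162 = 3·47 + 21
47 = 2·21 + 5
21 = 4·5 + 1
5 = 5·1 + 0
gcd(16835, 25148) = 1.
Back-substituting:
1 = 21 − 4·5
1 = −4·47 + 9·21
1 = 9·162 − 31·47
1 = −31·209 + 40·162
1 = 40·8313 − 1591·209
1 = −1591·16835 + 3222·8313
1 = 3222·25148 − 4813·16835
So 1 = (3222)·25148 + (-4813)·16835.

1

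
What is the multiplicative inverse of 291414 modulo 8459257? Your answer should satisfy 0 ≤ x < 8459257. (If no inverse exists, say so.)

Run Euclid on (8459257, 291414):
8459257 = 29×291414 + 8251
291414 = 35×8251 + 2629
8251 = 3×2629 + 364
2629 = 7×364 + 81
364 = 4×81 + 40
81 = 2×40 + 1
40 = 40×1 + 0
gcd = 1, so the inverse exists. Back-substitute:
1 = 81 − 2·40
1 = −2·364 + 9·81
1 = 9·2629 − 65·364
1 = −65·8251 + 204·2629
1 = 204·291414 − 7205·8251
1 = −7205·8459257 + 209149·291414
So 291414·209149 ≡ 1 (mod 8459257).

209149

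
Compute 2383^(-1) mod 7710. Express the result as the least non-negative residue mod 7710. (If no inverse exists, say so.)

Apply the Euclidean algorithm to 7710 and 2383:
7710 = 3·2383 + 561
2383 = 4·561 + 139
561 = 4·139 + 5
139 = 27·5 + 4
5 = 1·4 + 1
4 = 4·1 + 0
gcd = 1, so the inverse exists. Back-substitute:
1 = 5 − 4
1 = −139 + 28·5
1 = 28·561 − 113·139
1 = −113·2383 + 480·561
1 = 480·7710 − 1553·2383
Hence 2383⁻¹ ≡ -1553 ≡ 6157 (mod 7710).

6157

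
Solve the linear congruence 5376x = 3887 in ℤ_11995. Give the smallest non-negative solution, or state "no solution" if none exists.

1007

First find gcd(5376, 11995):
11995 = 2·5376 + 1243
5376 = 4·1243 + 404
1243 = 3·404 + 31
404 = 13·31 + 1
31 = 31·1 + 0
gcd = 1, so a unique solution mod 11995 exists.
Back-substitute for the Bézout coefficients:
1 = 404 − 13·31
1 = −13·1243 + 40·404
1 = 40·5376 − 173·1243
1 = −173·11995 + 386·5376
So 5376·(386) ≡ 1 (mod 11995), giving 5376⁻¹ ≡ 386.
x ≡ 5376⁻¹·3887 ≡ 386·3887 ≡ 1007 (mod 11995).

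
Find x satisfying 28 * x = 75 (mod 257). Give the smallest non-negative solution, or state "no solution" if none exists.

122

First find gcd(28, 257):
257 = 9*28 + 5
28 = 5*5 + 3
5 = 1*3 + 2
3 = 1*2 + 1
2 = 2*1 + 0
gcd = 1, so a unique solution mod 257 exists.
Back-substitute for the Bézout coefficients:
1 = 3 − 2
1 = −5 + 2·3
1 = 2·28 − 11·5
1 = −11·257 + 101·28
So 28·(101) ≡ 1 (mod 257), giving 28⁻¹ ≡ 101.
x ≡ 28⁻¹·75 ≡ 101·75 ≡ 122 (mod 257).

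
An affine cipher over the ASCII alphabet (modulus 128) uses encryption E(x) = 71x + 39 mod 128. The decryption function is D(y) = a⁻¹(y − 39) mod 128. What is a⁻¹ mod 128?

119

gcd(128, 71) by repeated division:
128 = 1·71 + 57
71 = 1·57 + 14
57 = 4·14 + 1
14 = 14·1 + 0
The gcd is 1. Working backward:
1 = 57 − 4·14
1 = −4·71 + 5·57
1 = 5·128 − 9·71
So 71·(-9) ≡ 1 (mod 128), and -9 ≡ 119 (mod 128).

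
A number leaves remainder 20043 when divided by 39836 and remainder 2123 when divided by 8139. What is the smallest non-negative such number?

149564387

Write x = 20043 + 39836·k. Then 39836·k ≡ 2123 − 20043 ≡ 6497 (mod 8139).
Need 39836⁻¹ mod 8139. Extended Euclid on (8139, 7280):
8139 = 1*7280 + 859
7280 = 8*859 + 408
859 = 2*408 + 43
408 = 9*43 + 21
43 = 2*21 + 1
21 = 21*1 + 0
Back-substitute:
1 = 43 − 2·21
1 = −2·408 + 19·43
1 = 19·859 − 40·408
1 = −40·7280 + 339·859
1 = 339·8139 − 379·7280
39836⁻¹ ≡ 7760 (mod 8139), so k ≡ 7760·6497 ≡ 3754 (mod 8139).
x = 20043 + 39836·3754 = 149564387.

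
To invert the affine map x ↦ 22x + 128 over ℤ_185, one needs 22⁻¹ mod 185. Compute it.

143

Run Euclid on (185, 22):
185 = 8·22 + 9
22 = 2·9 + 4
9 = 2·4 + 1
4 = 4·1 + 0
Since gcd(22, 185) = 1, back-substitute to write 1 as a combination:
1 = 9 − 2·4
1 = −2·22 + 5·9
1 = 5·185 − 42·22
So 22·(-42) ≡ 1 (mod 185), and -42 ≡ 143 (mod 185).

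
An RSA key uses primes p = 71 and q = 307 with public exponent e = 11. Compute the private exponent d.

φ(n) = (p−1)(q−1) = 70·306 = 21420.
Need d with 11·d ≡ 1 (mod 21420). Apply the extended Euclidean algorithm:
21420 = 1947·11 + 3
11 = 3·3 + 2
3 = 1·2 + 1
2 = 2·1 + 0
Back-substitute:
1 = 3 − 2
1 = −11 + 4·3
1 = 4·21420 − 7789·11
So 11·(-7789) ≡ 1 (mod 21420), hence d ≡ -7789 ≡ 13631 (mod 21420).

13631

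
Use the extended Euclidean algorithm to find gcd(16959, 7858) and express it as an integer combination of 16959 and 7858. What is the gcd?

Repeated division:
16959 = 2·7858 + 1243
7858 = 6·1243 + 400
1243 = 3·400 + 43
400 = 9·43 + 13
43 = 3·13 + 4
13 = 3·4 + 1
4 = 4·1 + 0
gcd(16959, 7858) = 1.
Back-substituting:
1 = 13 − 3·4
1 = −3·43 + 10·13
1 = 10·400 − 93·43
1 = −93·1243 + 289·400
1 = 289·7858 − 1827·1243
1 = −1827·16959 + 3943·7858
So 1 = (-1827)·16959 + (3943)·7858.

1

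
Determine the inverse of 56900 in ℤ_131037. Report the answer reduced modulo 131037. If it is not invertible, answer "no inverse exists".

66617

gcd(131037, 56900) by repeated division:
131037 = 2*56900 + 17237
56900 = 3*17237 + 5189
17237 = 3*5189 + 1670
5189 = 3*1670 + 179
1670 = 9*179 + 59
179 = 3*59 + 2
59 = 29*2 + 1
2 = 2*1 + 0
Since gcd(56900, 131037) = 1, back-substitute to write 1 as a combination:
1 = 59 − 29·2
1 = −29·179 + 88·59
1 = 88·1670 − 821·179
1 = −821·5189 + 2551·1670
1 = 2551·17237 − 8474·5189
1 = −8474·56900 + 27973·17237
1 = 27973·131037 − 64420·56900
So 56900·(-64420) ≡ 1 (mod 131037), and -64420 ≡ 66617 (mod 131037).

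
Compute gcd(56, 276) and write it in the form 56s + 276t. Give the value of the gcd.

4

Euclidean algorithm:
276 = 4·56 + 52
56 = 1·52 + 4
52 = 13·4 + 0
gcd(56, 276) = 4.
Working backward:
4 = 56 − 52
4 = −276 + 5·56
So 4 = (-1)·276 + (5)·56.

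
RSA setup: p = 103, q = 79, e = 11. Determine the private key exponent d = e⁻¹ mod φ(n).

φ(n) = (p−1)(q−1) = 102·78 = 7956.
Need d with 11·d ≡ 1 (mod 7956). Apply the extended Euclidean algorithm:
7956 = 723·11 + 3
11 = 3·3 + 2
3 = 1·2 + 1
2 = 2·1 + 0
Back-substitute:
1 = 3 − 2
1 = −11 + 4·3
1 = 4·7956 − 2893·11
So 11·(-2893) ≡ 1 (mod 7956), hence d ≡ -2893 ≡ 5063 (mod 7956).

5063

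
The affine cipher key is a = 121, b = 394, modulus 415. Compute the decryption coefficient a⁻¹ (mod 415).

391

Extended Euclidean algorithm:
415 = 3*121 + 52
121 = 2*52 + 17
52 = 3*17 + 1
17 = 17*1 + 0
gcd = 1, so the inverse exists. Back-substitute:
1 = 52 − 3·17
1 = −3·121 + 7·52
1 = 7·415 − 24·121
Thus 121·(-24) ≡ 1 (mod 415); reducing, -24 mod 415 = 391.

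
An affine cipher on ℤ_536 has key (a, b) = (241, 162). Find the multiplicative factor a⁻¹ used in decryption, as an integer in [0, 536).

129

Apply the Euclidean algorithm to 536 and 241:
536 = 2·241 + 54
241 = 4·54 + 25
54 = 2·25 + 4
25 = 6·4 + 1
4 = 4·1 + 0
gcd = 1, so the inverse exists. Back-substitute:
1 = 25 − 6·4
1 = −6·54 + 13·25
1 = 13·241 − 58·54
1 = −58·536 + 129·241
So 241·129 ≡ 1 (mod 536).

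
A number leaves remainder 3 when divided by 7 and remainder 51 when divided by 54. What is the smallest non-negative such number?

Write x = 3 + 7·k. Then 7·k ≡ 51 − 3 ≡ 48 (mod 54).
Need 7⁻¹ mod 54. Extended Euclid on (54, 7):
54 = 7*7 + 5
7 = 1*5 + 2
5 = 2*2 + 1
2 = 2*1 + 0
Back-substitute:
1 = 5 − 2·2
1 = −2·7 + 3·5
1 = 3·54 − 23·7
7⁻¹ ≡ 31 (mod 54), so k ≡ 31·48 ≡ 30 (mod 54).
x = 3 + 7·30 = 213.

213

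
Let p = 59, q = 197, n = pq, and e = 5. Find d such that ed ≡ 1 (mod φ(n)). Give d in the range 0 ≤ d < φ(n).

6821

φ(n) = (p−1)(q−1) = 58·196 = 11368.
Need d with 5·d ≡ 1 (mod 11368). Apply the extended Euclidean algorithm:
11368 = 2273·5 + 3
5 = 1·3 + 2
3 = 1·2 + 1
2 = 2·1 + 0
Back-substitute:
1 = 3 − 2
1 = −5 + 2·3
1 = 2·11368 − 4547·5
So 5·(-4547) ≡ 1 (mod 11368), hence d ≡ -4547 ≡ 6821 (mod 11368).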